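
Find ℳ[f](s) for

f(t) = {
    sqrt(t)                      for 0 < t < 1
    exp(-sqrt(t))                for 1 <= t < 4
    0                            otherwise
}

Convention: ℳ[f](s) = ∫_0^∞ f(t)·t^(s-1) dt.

undo the power substitution: t on [0, 1); exp(-t) on [1, 2)
split f at 1: ℳ[f](s) collects 2 kernel integrals
segment 0 to 1 holds sqrt(t); add its integral
∫ exp(-sqrt(t))·t^(s-1) over [1, 4)

2*((2*s + 1)*uppergamma(2*s, 1) - (2*s + 1)*uppergamma(2*s, 2) + 1)/(2*s + 1)
  Re(s) > -1/2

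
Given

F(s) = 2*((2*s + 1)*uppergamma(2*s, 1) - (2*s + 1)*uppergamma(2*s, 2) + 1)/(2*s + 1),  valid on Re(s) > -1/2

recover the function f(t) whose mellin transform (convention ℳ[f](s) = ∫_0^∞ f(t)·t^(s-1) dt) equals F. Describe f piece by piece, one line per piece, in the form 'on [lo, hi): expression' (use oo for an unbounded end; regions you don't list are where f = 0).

on [0, 1): sqrt(t)
on [1, 4): exp(-sqrt(t))

invert the power substitution to get t on [0, 1); exp(-t) on [1, 2)
treat the 2 regions marked off by 1 separately and sum
piece [0, 1): integrate sqrt(t) against the kernel
over [1, 4), the kernel integral of exp(-sqrt(t)) enters the sum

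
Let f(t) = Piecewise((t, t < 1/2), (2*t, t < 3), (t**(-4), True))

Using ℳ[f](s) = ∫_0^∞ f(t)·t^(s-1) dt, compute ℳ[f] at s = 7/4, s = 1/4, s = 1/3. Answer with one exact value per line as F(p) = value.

slice at 1/2, 3, transform all 3 pieces, and sum them
segment 0 to 1/2 holds t; add its integral
∫ 2*t·t^(s-1) over [1/2, 3)
piece [3, ∞): integrate t**(-4) against the kernel

F(7/4) = 2**(1/4)*(-243 + 17540*6**(3/4))/5346
F(1/4) = 2**(3/4)*(-243 + 2918*6**(1/4))/1215
F(1/3) = 2**(2/3)*(-891 + 10700*6**(1/3))/4752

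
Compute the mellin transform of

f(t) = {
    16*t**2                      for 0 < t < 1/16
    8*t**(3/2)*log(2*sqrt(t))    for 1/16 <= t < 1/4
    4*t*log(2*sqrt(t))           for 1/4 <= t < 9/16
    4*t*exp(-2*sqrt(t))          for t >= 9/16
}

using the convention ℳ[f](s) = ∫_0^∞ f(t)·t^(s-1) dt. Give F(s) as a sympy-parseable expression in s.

undo the power substitution: 16*t**4 on [0, 1/4); 8*t**3*log(2*t) on [1/4, 1/2); 4*t**2*log(2*t) on [1/2, 3/4); …
back out the common scale on t: t**4 on [0, 1/2); t**3*log(t) on [1/2, 1); t**2*log(t) on [1, 3/2); …
peel off the shared t-power: t**2 on [0, 1/2); t*log(t) on [1/2, 1); log(t) on [1, 3/2); …
integrate the 4 segments split at 1/16, 1/4, 9/16, then add the results
for t in [0, 1/16): the term is ∫ 16*t**2·t^(s-1)
over [1/16, 1/4), the kernel integral of 8*t**(3/2)*log(2*sqrt(t)) enters the sum
on [1/4, 9/16): add ∫ 4*t*log(2*sqrt(t))·t^(s-1) dt
∫ 4*t*exp(-2*sqrt(t))·t^(s-1) over [9/16, ∞)

(32*2**(2*s)*(s + 1)**2*(s + 2)*(4*s + 4*(s + 1)**2 + 5)*uppergamma(2*s + 2, 3/2) - 32*2**(2*s)*(s + 1)**2*(s + 2) + 8*2**(2*s)*(s + 2)*(4*s + 4*(s + 1)**2 + 5) + 3**(2*s)*(s + 1)*(s + 2)*(-36*log(2) + 36*log(3))*(4*s + 4*(s + 1)**2 + 5) - 18*3**(2*s)*(s + 2)*(4*s + 4*(s + 1)**2 + 5) + 8*(s + 1)**3*(s + 2)*log(2) + 4*(s + 1)**2*(s + 2)*log(2) + 4*(s + 1)**2*(s + 2) + (s + 1)**2*(4*s + 4*(s + 1)**2 + 5))/(16*2**(4*s)*(s + 1)**2*(s + 2)*(4*s + 4*(s + 1)**2 + 5))
  Re(s) > -2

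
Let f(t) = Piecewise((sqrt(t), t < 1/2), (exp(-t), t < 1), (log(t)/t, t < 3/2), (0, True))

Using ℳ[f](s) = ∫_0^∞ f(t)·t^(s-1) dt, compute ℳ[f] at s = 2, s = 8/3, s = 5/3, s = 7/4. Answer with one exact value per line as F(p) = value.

slice at 1/2, 1, transform all 3 pieces, and sum them
for t in [0, 1/2): the term is ∫ sqrt(t)·t^(s-1)
the [1/2, 1) slice contributes ∫ exp(-t)·t^(s-1) dt
the [1, 3/2) slice contributes ∫ log(t)/t·t^(s-1) dt

F(2) = -2*exp(-1) - 1/2 + sqrt(2)/20 + log(205891132094649/1073741824)/20 + 3*exp(-1/2)/2
F(8/3) = -uppergamma(8/3, 1) - 27*2**(1/3)*3**(2/3)/100 + 3*2**(5/6)/152 + 9/25 + log(3**(9*2**(1/3)*3**(2/3)/20)/2**(9*2**(1/3)*3**(2/3)/20)) + uppergamma(8/3, 1/2)
F(5/3) = -9*2**(1/3)*3**(2/3)/8 - uppergamma(5/3, 1) + 3*2**(5/6)/52 + uppergamma(5/3, 1/2) + log(3**(3*2**(1/3)*3**(2/3)/4)/2**(3*2**(1/3)*3**(2/3)/4)) + 9/4
F(7/4) = -8*2**(1/4)*3**(3/4)/9 - uppergamma(7/4, 1) + 2**(3/4)/18 + log(3**(2*2**(1/4)*3**(3/4)/3)/2**(2*2**(1/4)*3**(3/4)/3)) + uppergamma(7/4, 1/2) + 16/9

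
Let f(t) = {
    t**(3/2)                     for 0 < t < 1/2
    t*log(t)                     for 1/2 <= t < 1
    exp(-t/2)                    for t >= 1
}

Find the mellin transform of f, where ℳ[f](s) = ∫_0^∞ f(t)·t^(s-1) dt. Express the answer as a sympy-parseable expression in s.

(2*2**(2*s)*(2*s + 3)*(s**2 + 2*s + 1)*uppergamma(s, 1/2) - 2*2**s*(2*s + 3) + s*(2*s + 3)*log(2) + 2*s + (2*s + 3)*log(2) + sqrt(2)*(s**2 + 2*s + 1) + 3)/(2*2**s*(2*s + 3)*(s**2 + 2*s + 1))
  Re(s) > -3/2

slice at 1/2, 1, transform all 3 pieces, and sum them
on [0, 1/2) integrate f = t**(3/2) against the kernel
the [1/2, 1) slice contributes ∫ t*log(t)·t^(s-1) dt
the [1, ∞) slice contributes ∫ exp(-t/2)·t^(s-1) dt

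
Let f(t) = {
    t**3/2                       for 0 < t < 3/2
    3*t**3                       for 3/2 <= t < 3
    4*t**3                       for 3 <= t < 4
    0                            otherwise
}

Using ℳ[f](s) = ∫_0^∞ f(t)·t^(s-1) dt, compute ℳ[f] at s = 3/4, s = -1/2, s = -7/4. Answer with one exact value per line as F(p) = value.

the 3 pieces separated at 3/2, 3 each add one integral
piece [0, 3/2): integrate t**3/2 against the kernel
between 3/2 and 3 the integrand is 3*t**3·t^(s-1)
over [3, 4), the kernel integral of 4*t**3 enters the sum

F(3/4) = -36*3**(3/4)/5 - 9*2**(1/4)*3**(3/4)/8 + 2048*sqrt(2)/15
F(-1/2) = -18*sqrt(3)/5 - 9*sqrt(6)/8 + 256/5
F(-7/4) = -3*2**(3/4)*3**(1/4)/2 - 12*3**(1/4)/5 + 64*sqrt(2)/5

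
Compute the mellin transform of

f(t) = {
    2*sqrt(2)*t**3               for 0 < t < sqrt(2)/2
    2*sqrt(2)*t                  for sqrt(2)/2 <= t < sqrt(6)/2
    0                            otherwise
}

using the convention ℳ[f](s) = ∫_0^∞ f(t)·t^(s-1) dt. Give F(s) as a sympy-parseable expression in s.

remove the power substitution first: 2*sqrt(2)*t**(3/2) on [0, 1/2); 2*sqrt(2)*sqrt(t) on [1/2, 3/2)
strip the common scale on t: t**(3/2) on [0, 1); 2*sqrt(t) on [1, 3)
summing 2 kernel integrals split by sqrt(2)/2 yields ℳ[f](s)
on [0, sqrt(2)/2): add ∫ 2*sqrt(2)*t**3·t^(s-1) dt
segment [sqrt(2)/2, sqrt(6)/2) carries 2*sqrt(2)*t; integrate it

(sqrt(2)/2)**s*(2*3**(s/2 + 1/2)*(s + 3) - s - 5)/((s + 1)*(s + 3))
  Re(s) > -3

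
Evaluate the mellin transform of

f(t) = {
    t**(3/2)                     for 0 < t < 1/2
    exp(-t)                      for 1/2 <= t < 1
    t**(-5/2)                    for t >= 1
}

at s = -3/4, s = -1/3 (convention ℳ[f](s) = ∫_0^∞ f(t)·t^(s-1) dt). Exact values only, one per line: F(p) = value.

split f at 1/2, 1: ℳ[f](s) collects 3 kernel integrals
∫ t**(3/2)·t^(s-1) over [0, 1/2)
the [1/2, 1) slice contributes ∫ exp(-t)·t^(s-1) dt
on [1, ∞): add ∫ t**(-5/2)·t^(s-1) dt

F(-3/4) = -uppergamma(-3/4, 1) + 4/13 + uppergamma(-3/4, 1/2) + 2*2**(1/4)/3
F(-1/3) = -uppergamma(-1/3, 1) + 6/17 + 3*2**(5/6)/14 + uppergamma(-1/3, 1/2)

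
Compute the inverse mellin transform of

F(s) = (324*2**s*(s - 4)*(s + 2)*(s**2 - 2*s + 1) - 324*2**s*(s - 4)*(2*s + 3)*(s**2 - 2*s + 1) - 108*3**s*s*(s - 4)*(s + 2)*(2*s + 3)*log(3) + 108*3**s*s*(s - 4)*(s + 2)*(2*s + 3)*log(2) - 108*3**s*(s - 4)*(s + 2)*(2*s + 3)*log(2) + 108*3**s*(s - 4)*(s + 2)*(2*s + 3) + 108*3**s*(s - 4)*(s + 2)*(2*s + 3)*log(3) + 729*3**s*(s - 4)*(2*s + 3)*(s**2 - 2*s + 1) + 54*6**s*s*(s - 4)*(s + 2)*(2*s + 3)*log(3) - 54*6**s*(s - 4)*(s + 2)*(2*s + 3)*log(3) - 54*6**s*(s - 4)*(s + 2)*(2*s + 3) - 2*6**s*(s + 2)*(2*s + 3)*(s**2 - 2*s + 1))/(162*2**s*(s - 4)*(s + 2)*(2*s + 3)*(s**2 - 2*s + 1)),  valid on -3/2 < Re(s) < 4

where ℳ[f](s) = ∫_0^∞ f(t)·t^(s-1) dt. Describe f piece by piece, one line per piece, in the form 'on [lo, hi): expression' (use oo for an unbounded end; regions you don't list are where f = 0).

summing 4 kernel integrals split by 1, 3/2, 3 yields ℳ[f](s)
on [0, 1): add ∫ t**(3/2)·t^(s-1) dt
∫ over [1, 3/2) of 2*t**2·t^(s-1) joins the sum
for t in [3/2, 3): the term is ∫ log(t)/t·t^(s-1)
the [3, ∞) slice contributes ∫ t**(-4)·t^(s-1) dt

on [0, 1): t**(3/2)
on [1, 3/2): 2*t**2
on [3/2, 3): log(t)/t
on [3, oo): t**(-4)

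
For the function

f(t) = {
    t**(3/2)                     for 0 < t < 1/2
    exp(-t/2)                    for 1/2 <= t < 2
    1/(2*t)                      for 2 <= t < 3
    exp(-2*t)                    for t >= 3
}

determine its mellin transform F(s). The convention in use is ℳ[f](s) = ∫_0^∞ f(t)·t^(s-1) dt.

(12*24**s*(s - 1)*(2*s + 3)*uppergamma(s, 1/4) - 12*24**s*(s - 1)*(2*s + 3)*uppergamma(s, 1) - 3*24**s*(2*s + 3) + 2*36**s*(2*s + 3) + 12*6**s*(s - 1)*(2*s + 3)*uppergamma(s, 6) + 6*sqrt(2)*6**s*(s - 1))/(12*12**s*(s - 1)*(2*s + 3))
  Re(s) > -3/2

integrate the 4 segments split at 1/2, 2, 3, then add the results
[0, 1/2) adds the kernel integral of t**(3/2)
[1/2, 2) adds the kernel integral of exp(-t/2)
for t in [2, 3): the term is ∫ 1/(2*t)·t^(s-1)
between 3 and ∞ the integrand is exp(-2*t)·t^(s-1)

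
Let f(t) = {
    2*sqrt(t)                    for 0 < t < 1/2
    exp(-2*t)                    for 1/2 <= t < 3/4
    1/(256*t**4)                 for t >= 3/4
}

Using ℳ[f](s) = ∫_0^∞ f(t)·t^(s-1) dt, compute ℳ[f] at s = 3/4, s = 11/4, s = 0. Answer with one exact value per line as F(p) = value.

the common scale on t comes off first: sqrt(2)*sqrt(t) on [0, 1); exp(-t) on [1, 3/2); 1/(16*t**4) on [3/2, ∞)
the common scale on t comes off first: sqrt(t) on [0, 2); exp(-t/2) on [2, 3); t**(-4) on [3, ∞)
f breaks at 1/2, 3/4 into 3 integrals to sum
for t in [0, 1/2): the term is ∫ 2*sqrt(t)·t^(s-1)
on [1/2, 3/4): add ∫ exp(-2*t)·t^(s-1) dt
the [3/4, ∞) slice contributes ∫ 1/(256*t**4)·t^(s-1) dt

F(3/4) = sqrt(2)*(-5265*2**(3/4)*uppergamma(3/4, 3/2) + 20*3**(3/4) + 5265*2**(3/4)*uppergamma(3/4, 1) + 8424*2**(1/4))/21060
F(11/4) = -2**(1/4)*uppergamma(11/4, 3/2)/8 + sqrt(2)*3**(3/4)/720 + 2**(3/4)/26 + 2**(1/4)*uppergamma(11/4, 1)/8
F(0) = Ei(-3/2) + 1/324 - Ei(-1) + 2*sqrt(2)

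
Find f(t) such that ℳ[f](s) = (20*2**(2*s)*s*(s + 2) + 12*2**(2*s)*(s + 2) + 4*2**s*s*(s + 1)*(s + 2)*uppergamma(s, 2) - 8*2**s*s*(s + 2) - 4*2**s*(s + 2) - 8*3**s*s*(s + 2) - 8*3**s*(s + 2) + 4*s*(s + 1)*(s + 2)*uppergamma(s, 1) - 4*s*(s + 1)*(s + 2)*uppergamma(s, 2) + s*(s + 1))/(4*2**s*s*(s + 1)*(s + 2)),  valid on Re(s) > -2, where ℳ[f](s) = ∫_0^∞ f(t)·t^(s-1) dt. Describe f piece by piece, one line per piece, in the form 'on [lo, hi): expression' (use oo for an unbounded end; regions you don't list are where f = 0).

on [0, 1/2): t**2
on [1/2, 1): exp(-2*t)
on [1, 3/2): t + 1
on [3/2, 2): t + 3
on [2, oo): exp(-t)

linearity at 1/2, 1, 3/2, 2 turns ℳ[f](s) into 5 summed integrals
[0, 1/2) adds the kernel integral of t**2
piece [1/2, 1): integrate exp(-2*t) against the kernel
for t in [1, 3/2): the term is ∫ (t + 1)·t^(s-1)
for t in [3/2, 2): the term is ∫ (t + 3)·t^(s-1)
∫ exp(-t)·t^(s-1) over [2, ∞)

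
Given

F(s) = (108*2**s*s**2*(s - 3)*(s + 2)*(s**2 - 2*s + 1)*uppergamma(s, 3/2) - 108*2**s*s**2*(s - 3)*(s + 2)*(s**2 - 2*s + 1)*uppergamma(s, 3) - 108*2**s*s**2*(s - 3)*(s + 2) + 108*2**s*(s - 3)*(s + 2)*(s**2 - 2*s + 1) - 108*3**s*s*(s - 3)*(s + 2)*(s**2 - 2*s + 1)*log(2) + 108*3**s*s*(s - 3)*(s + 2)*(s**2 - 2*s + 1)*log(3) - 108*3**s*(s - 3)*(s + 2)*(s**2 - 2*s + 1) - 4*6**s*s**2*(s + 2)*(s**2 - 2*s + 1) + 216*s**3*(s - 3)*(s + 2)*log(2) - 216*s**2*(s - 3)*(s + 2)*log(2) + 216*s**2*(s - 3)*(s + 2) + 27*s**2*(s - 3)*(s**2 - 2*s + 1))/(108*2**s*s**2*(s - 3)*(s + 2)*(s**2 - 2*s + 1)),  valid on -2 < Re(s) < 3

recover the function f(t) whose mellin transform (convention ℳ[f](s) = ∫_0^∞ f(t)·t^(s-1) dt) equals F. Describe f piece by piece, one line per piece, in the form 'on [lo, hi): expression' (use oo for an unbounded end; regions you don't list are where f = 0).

summing 5 kernel integrals split by 1/2, 1, 3/2, 3 yields ℳ[f](s)
on [0, 1/2) integrate f = t**2 against the kernel
the [1/2, 1) slice contributes ∫ log(t)/t·t^(s-1) dt
piece [1, 3/2): integrate log(t) against the kernel
∫ over [3/2, 3) of exp(-t)·t^(s-1) joins the sum
over [3, ∞), the kernel integral of t**(-3) enters the sum

on [0, 1/2): t**2
on [1/2, 1): log(t)/t
on [1, 3/2): log(t)
on [3/2, 3): exp(-t)
on [3, oo): t**(-3)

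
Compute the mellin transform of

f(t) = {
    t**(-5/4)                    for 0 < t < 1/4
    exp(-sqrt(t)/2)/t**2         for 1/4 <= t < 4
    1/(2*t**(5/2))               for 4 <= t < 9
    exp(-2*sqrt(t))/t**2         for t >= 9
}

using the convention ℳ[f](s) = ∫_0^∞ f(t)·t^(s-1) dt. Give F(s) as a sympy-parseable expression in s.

the shared t-power comes off first: t**(-1/4) on [0, 1/4); exp(-sqrt(t)/2)/t on [1/4, 4); 1/(2*t**(3/2)) on [4, 9); …
back out the shared t-power: t**(3/4) on [0, 1/4); exp(-sqrt(t)/2) on [1/4, 4); 1/(2*sqrt(t)) on [4, 9); …
undo the power substitution: t**(3/2) on [0, 1/2); exp(-t/2) on [1/2, 2); 1/(2*t) on [2, 3); …
summing 4 kernel integrals split by 1/4, 4, 9 yields ℳ[f](s)
on [0, 1/4) integrate f = t**(-5/4) against the kernel
[1/4, 4) adds the kernel integral of exp(-sqrt(t)/2)/t**2
the [4, 9) slice contributes ∫ 1/(2*t**(5/2))·t^(s-1) dt
segment 9 to ∞ holds exp(-2*sqrt(t))/t**2; add its integral

(16*1296**s*(4*s - 5)/27 + 9*576**s*(5 - 4*s)/2 + 18*576**s*(2*s - 5)*(4*s - 5)*uppergamma(2*s - 4, 1/4) - 18*576**s*(2*s - 5)*(4*s - 5)*uppergamma(2*s - 4, 1) + 4608*6**(2*s)*(2*s - 5)*(4*s - 5)*uppergamma(2*s - 4, 6) + 2304*sqrt(2)*6**(2*s)*(2*s - 5))/(144*12**(2*s)*(2*s - 5)*(4*s - 5))
  Re(s) > 5/4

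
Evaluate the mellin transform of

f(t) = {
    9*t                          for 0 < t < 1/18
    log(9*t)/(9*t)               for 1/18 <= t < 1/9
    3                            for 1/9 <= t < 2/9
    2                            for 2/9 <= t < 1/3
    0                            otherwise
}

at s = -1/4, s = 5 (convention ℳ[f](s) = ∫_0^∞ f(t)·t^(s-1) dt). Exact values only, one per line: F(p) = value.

F(-1/4) = 2*2**(1/4)*sqrt(3)*(-50*6**(3/4) - 75*sqrt(2) - 60*log(2) + 73 + 213*2**(3/4))/75
F(5) = log(2)/3779136 + 79061/45349632

the common scale on t comes off first: 3*t on [0, 1/6); log(3*t)/(3*t) on [1/6, 1/3); 3 on [1/3, 2/3); …
back out the common scale on t: t on [0, 1/2); log(t)/t on [1/2, 1); 3 on [1, 2); …
summing 4 kernel integrals split by 1/18, 1/9, 2/9 yields ℳ[f](s)
∫ 9*t·t^(s-1) over [0, 1/18)
on [1/18, 1/9): add ∫ log(9*t)/(9*t)·t^(s-1) dt
segment 1/9 to 2/9 holds 3; add its integral
∫ 2·t^(s-1) over [2/9, 1/3)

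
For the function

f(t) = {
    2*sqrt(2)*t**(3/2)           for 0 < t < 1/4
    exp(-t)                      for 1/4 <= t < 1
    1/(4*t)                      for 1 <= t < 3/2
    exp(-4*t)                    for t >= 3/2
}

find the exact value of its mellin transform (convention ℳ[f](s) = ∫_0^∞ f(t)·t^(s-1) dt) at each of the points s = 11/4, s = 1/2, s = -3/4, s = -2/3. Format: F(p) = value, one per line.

F(11/4) = -uppergamma(11/4, 1) - 537/3808 + sqrt(2)*uppergamma(11/4, 6)/64 + 3*2**(1/4)*3**(3/4)/28 + uppergamma(11/4, 1/4)
F(1/2) = -sqrt(6)/6 - sqrt(pi)*erfc(1) + sqrt(pi)*erfc(sqrt(6))/2 + sqrt(2)/16 + 1/2 + sqrt(pi)*erfc(1/2)
F(-3/4) = -uppergamma(-3/4, 1) - 2*2**(3/4)*3**(1/4)/63 + 2*sqrt(2)*uppergamma(-3/4, 6) + 31/21 + uppergamma(-3/4, 1/4)
F(-2/3) = -uppergamma(-2/3, 1) - 12**(1/3)/30 + 2*2**(1/3)*uppergamma(-2/3, 6) + 3/20 + 3*2**(5/6)/5 + uppergamma(-2/3, 1/4)

back out the common scale on t: t**(3/2) on [0, 1/2); exp(-t/2) on [1/2, 2); 1/(2*t) on [2, 3); …
integrate the 4 segments split at 1/4, 1, 3/2, then add the results
[0, 1/4) adds the kernel integral of 2*sqrt(2)*t**(3/2)
piece [1/4, 1): integrate exp(-t) against the kernel
piece [1, 3/2): integrate 1/(4*t) against the kernel
piece [3/2, ∞): integrate exp(-4*t) against the kernel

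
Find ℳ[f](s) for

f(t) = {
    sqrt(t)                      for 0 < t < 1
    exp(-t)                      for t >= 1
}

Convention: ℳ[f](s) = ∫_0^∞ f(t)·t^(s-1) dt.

treat the 2 regions marked off by 1 separately and sum
[0, 1) adds the kernel integral of sqrt(t)
for t in [1, ∞): the term is ∫ exp(-t)·t^(s-1)

((2*s + 1)*uppergamma(s, 1) + 2)/(2*s + 1)
  Re(s) > -1/2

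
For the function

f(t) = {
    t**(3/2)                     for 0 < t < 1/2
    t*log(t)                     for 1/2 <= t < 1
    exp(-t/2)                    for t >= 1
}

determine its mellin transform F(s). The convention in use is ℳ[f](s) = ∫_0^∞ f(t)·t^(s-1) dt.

(2*2**(2*s)*(2*s + 3)*(s**2 + 2*s + 1)*uppergamma(s, 1/2) - 2*2**s*(2*s + 3) + s*(2*s + 3)*log(2) + 2*s + (2*s + 3)*log(2) + sqrt(2)*(s**2 + 2*s + 1) + 3)/(2*2**s*(2*s + 3)*(s**2 + 2*s + 1))
  Re(s) > -3/2

summing 3 kernel integrals split by 1/2, 1 yields ℳ[f](s)
the [0, 1/2) slice contributes ∫ t**(3/2)·t^(s-1) dt
on [1/2, 1): add ∫ t*log(t)·t^(s-1) dt
over [1, ∞), the kernel integral of exp(-t/2) enters the sum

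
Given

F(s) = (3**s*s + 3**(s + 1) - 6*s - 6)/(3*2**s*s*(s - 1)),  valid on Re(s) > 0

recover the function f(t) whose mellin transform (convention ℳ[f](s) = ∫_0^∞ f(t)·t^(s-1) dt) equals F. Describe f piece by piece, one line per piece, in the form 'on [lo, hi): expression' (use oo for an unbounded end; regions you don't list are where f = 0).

the shared t-power comes off first: t on [0, 1/2); 2 - t on [1/2, 3/2)
slice at 1/2, transform all 2 pieces, and sum them
piece [0, 1/2): integrate 1 against the kernel
over [1/2, 3/2), the kernel integral of (2 - t)/t enters the sum

on [0, 1/2): 1
on [1/2, 3/2): (2 - t)/t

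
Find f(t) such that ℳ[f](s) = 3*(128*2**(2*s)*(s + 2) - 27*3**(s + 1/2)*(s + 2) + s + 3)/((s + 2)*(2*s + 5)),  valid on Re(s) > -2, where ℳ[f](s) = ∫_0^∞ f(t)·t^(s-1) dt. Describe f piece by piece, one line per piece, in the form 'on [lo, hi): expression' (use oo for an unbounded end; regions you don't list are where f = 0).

on [0, 1): 3*t**2
on [1, 3): 3*t**(5/2)/2
on [3, 4): 6*t**(5/2)

along the cuts 1, 3, ℳ[f](s) splits into 3 integrals
[0, 1) adds the kernel integral of 3*t**2
piece [1, 3): integrate 3*t**(5/2)/2 against the kernel
for t in [3, 4): the term is ∫ 6*t**(5/2)·t^(s-1)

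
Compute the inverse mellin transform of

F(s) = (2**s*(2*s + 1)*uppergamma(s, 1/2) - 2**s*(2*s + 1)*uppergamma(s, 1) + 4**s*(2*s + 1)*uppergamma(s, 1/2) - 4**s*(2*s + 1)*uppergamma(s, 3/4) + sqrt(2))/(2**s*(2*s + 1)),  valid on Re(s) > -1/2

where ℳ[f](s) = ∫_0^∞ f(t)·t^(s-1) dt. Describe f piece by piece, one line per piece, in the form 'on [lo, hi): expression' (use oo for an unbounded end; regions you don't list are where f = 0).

breakpoints 1/2, 1: one integral from each of the 3 segments
the [0, 1/2) slice contributes ∫ sqrt(t)·t^(s-1) dt
between 1/2 and 1 the integrand is exp(-t)·t^(s-1)
∫ over [1, 3/2) of exp(-t/2)·t^(s-1) joins the sum

on [0, 1/2): sqrt(t)
on [1/2, 1): exp(-t)
on [1, 3/2): exp(-t/2)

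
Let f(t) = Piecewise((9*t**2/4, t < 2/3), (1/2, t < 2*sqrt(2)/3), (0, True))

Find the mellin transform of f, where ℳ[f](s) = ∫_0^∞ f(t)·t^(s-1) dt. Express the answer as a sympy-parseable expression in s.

2**(s - 1)*(2**(s/2)*(s + 2) + s - 2)/(3**s*s*(s + 2))
  Re(s) > -2

peel off the power substitution: 9*t/4 on [0, 4/9); 1/2 on [4/9, 8/9)
strip the common scale on t: 3*t/2 on [0, 2/3); 1/2 on [2/3, 4/3)
invert the common scale on t to get t on [0, 1); 1/2 on [1, 2)
integrate the 2 segments split at 2/3, then add the results
∫ over [0, 2/3) of 9*t**2/4·t^(s-1) joins the sum
between 2/3 and 2*sqrt(2)/3 the integrand is 1/2·t^(s-1)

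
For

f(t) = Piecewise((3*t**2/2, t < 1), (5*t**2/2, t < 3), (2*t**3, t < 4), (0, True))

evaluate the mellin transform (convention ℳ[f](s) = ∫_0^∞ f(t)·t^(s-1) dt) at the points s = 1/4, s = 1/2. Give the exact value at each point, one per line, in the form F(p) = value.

along the cuts 1, 3, ℳ[f](s) splits into 3 integrals
for t in [0, 1): the term is ∫ 3*t**2/2·t^(s-1)
between 1 and 3 the integrand is 5*t**2/2·t^(s-1)
between 3 and 4 the integrand is 2*t**3·t^(s-1)

F(1/4) = -86*3**(1/4)/13 - 4/9 + 512*sqrt(2)/13
F(1/2) = 2546/35 - 45*sqrt(3)/7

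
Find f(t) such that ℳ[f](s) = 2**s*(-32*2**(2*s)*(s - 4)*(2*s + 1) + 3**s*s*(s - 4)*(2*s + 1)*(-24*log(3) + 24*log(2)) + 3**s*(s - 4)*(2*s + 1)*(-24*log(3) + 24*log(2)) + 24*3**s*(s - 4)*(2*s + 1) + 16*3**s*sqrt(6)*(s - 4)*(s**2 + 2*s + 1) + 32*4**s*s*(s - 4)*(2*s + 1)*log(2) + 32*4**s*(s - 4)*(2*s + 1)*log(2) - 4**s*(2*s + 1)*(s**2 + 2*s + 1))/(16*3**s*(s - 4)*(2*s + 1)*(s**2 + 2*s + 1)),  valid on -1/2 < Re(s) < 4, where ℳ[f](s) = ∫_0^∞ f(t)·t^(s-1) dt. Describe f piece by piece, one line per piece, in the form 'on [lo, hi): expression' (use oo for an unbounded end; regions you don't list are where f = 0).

on [0, 2): sqrt(3)*sqrt(t)/2
on [2, 8/3): 3*t*log(3*t/4)/4
on [8/3, oo): 256/(81*t**4)

strip the common scale on t: sqrt(2)*sqrt(t)/2 on [0, 3); t*log(t/2)/2 on [3, 4); 16/t**4 on [4, ∞)
strip the common scale on t: sqrt(t) on [0, 3/2); t*log(t) on [3/2, 2); t**(-4) on [2, ∞)
the 3 pieces separated at 2, 8/3 each add one integral
segment 0 to 2 holds sqrt(3)*sqrt(t)/2; add its integral
∫ over [2, 8/3) of 3*t*log(3*t/4)/4·t^(s-1) joins the sum
on [8/3, ∞): add ∫ 256/(81*t**4)·t^(s-1) dt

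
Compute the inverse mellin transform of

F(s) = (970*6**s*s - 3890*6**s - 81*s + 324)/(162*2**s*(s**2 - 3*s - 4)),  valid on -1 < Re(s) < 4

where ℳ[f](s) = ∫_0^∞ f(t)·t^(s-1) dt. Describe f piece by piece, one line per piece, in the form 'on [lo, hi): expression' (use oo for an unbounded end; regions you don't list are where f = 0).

on [0, 1/2): t
on [1/2, 3): 2*t
on [3, oo): t**(-4)

split f at 1/2, 3: ℳ[f](s) collects 3 kernel integrals
∫ t·t^(s-1) over [0, 1/2)
segment [1/2, 3) carries 2*t; integrate it
between 3 and ∞ the integrand is t**(-4)·t^(s-1)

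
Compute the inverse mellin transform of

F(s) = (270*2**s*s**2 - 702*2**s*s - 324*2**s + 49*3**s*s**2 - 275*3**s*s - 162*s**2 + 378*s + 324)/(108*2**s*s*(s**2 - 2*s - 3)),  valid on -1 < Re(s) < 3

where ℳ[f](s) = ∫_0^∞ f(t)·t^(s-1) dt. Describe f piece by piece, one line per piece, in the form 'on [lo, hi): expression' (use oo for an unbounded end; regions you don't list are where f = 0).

integrate the 4 segments split at 1/2, 1, 3/2, then add the results
segment [0, 1/2) carries t; integrate it
over [1/2, 1), the kernel integral of (2*t + 1) enters the sum
for t in [1, 3/2): the term is ∫ t/2·t^(s-1)
between 3/2 and ∞ the integrand is t**(-3)·t^(s-1)

on [0, 1/2): t
on [1/2, 1): 2*t + 1
on [1, 3/2): t/2
on [3/2, oo): t**(-3)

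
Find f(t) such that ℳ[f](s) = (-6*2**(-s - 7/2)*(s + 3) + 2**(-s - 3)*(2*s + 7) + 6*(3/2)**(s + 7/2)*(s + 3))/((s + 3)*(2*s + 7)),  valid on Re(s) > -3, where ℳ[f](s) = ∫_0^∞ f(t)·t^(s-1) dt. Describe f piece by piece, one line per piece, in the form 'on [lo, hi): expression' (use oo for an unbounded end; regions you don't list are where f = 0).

linearity at 1/2 turns ℳ[f](s) into 2 summed integrals
on [0, 1/2): add ∫ t**3·t^(s-1) dt
for t in [1/2, 3/2): the term is ∫ 3*t**(7/2)·t^(s-1)

on [0, 1/2): t**3
on [1/2, 3/2): 3*t**(7/2)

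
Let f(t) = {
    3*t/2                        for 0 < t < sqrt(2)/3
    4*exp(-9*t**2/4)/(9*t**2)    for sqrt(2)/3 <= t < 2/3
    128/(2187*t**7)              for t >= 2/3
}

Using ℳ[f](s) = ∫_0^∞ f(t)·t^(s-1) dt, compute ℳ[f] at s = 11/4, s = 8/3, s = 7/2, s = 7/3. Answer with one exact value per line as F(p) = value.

F(11/4) = 2*3**(1/4)*(-255*2**(3/4)*uppergamma(3/8, 1) + 34*2**(7/8) + 120*2**(3/4) + 255*2**(3/4)*uppergamma(3/8, 1/2))/6885
F(8/3) = 6**(1/3)*(-286*2**(1/3)*uppergamma(1/3, 1) + 39*sqrt(2) + 132*2**(1/3) + 286*2**(1/3)*uppergamma(1/3, 1/2))/3861
F(7/2) = -4*sqrt(6)*uppergamma(3/4, 1)/81 + 4*2**(1/4)*sqrt(3)/729 + 16*sqrt(6)/567 + 4*sqrt(6)*uppergamma(3/4, 1/2)/81
F(7/3) = -2*18**(1/3)*uppergamma(1/6, 1)/27 + 6**(2/3)/90 + 2*18**(1/3)/63 + 2*18**(1/3)*uppergamma(1/6, 1/2)/27

invert the common scale on t to get t on [0, sqrt(2)/2); exp(-t**2)/t**2 on [sqrt(2)/2, 1); t**(-7) on [1, ∞)
invert the power substitution to get sqrt(t) on [0, 1/2); exp(-t)/t on [1/2, 1); t**(-7/2) on [1, ∞)
reversing the shared t-power: t**(3/2) on [0, 1/2); exp(-t) on [1/2, 1); t**(-5/2) on [1, ∞)
cuts at sqrt(2)/3, 2/3: linearity sums the 3 kernel integrals
between 0 and sqrt(2)/3 the integrand is 3*t/2·t^(s-1)
on [sqrt(2)/3, 2/3) integrate f = 4*exp(-9*t**2/4)/(9*t**2) against the kernel
segment [2/3, ∞) carries 128/(2187*t**7); integrate it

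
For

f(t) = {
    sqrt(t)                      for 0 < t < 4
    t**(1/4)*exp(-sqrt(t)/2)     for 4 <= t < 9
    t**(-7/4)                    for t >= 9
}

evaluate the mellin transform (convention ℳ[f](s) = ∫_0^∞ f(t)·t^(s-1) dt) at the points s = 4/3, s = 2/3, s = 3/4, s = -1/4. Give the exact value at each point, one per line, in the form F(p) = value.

F(4/3) = -16*2**(1/6)*uppergamma(19/6, 3/2) + 4*3**(1/6)/5 + 48*2**(2/3)/11 + 16*2**(1/6)*uppergamma(19/6, 1)
F(2/3) = -4*2**(5/6)*uppergamma(11/6, 3/2) + 4*3**(5/6)/117 + 24*2**(1/3)/7 + 4*2**(5/6)*uppergamma(11/6, 1)
F(3/4) = -20*exp(-3/2) + 1/9 + 16*sqrt(2)/5 + 16*exp(-1)
F(-1/4) = 2*Ei(-3/2) + 1/162 - 2*Ei(-1) + 4*sqrt(2)

peel off the power substitution: t on [0, 2); sqrt(t)*exp(-t/2) on [2, 3); t**(-7/2) on [3, ∞)
the shared t-power comes off first: sqrt(t) on [0, 2); exp(-t/2) on [2, 3); t**(-4) on [3, ∞)
cuts at 4, 9: linearity sums the 3 kernel integrals
segment [0, 4) carries sqrt(t); integrate it
segment 4 to 9 holds t**(1/4)*exp(-sqrt(t)/2); add its integral
on [9, ∞) integrate f = t**(-7/4) against the kernel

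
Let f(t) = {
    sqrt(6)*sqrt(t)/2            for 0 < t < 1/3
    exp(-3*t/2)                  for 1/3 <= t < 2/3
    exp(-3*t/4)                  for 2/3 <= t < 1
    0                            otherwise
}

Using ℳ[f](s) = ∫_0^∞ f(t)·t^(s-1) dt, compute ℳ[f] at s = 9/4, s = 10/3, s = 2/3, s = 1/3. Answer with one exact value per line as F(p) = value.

reversing the common scale on t: sqrt(t) on [0, 1/2); exp(-t) on [1/2, 1); exp(-t/2) on [1, 3/2)
breakpoints 1/3, 2/3: one integral from each of the 3 segments
[0, 1/3) adds the kernel integral of sqrt(6)*sqrt(t)/2
on [1/3, 2/3): add ∫ exp(-3*t/2)·t^(s-1) dt
segment 2/3 to 1 holds exp(-3*t/4); add its integral

F(9/4) = 2*3**(3/4)*(-88*sqrt(2)*uppergamma(9/4, 3/4) - 22*2**(1/4)*uppergamma(9/4, 1) + sqrt(2) + 22*2**(1/4)*uppergamma(9/4, 1/2) + 88*sqrt(2)*uppergamma(9/4, 1/2))/297
F(10/3) = 3**(2/3)*(-1472*2**(2/3)*uppergamma(10/3, 3/4) - 184*2**(1/3)*uppergamma(10/3, 1) + 3*sqrt(2) + 184*2**(1/3)*uppergamma(10/3, 1/2) + 1472*2**(2/3)*uppergamma(10/3, 1/2))/1863
F(2/3) = 3**(1/3)*(-14*2**(1/3)*uppergamma(2/3, 3/4) - 7*2**(2/3)*uppergamma(2/3, 1) + 3*sqrt(2) + 7*2**(2/3)*uppergamma(2/3, 1/2) + 14*2**(1/3)*uppergamma(2/3, 1/2))/21
F(1/3) = 3**(2/3)*(-2**(2/3)*uppergamma(1/3, 3/4)/3 - 2**(1/3)*uppergamma(1/3, 1)/3 + 2**(1/3)*uppergamma(1/3, 1/2)/3 + sqrt(2)/5 + 2**(2/3)*uppergamma(1/3, 1/2)/3)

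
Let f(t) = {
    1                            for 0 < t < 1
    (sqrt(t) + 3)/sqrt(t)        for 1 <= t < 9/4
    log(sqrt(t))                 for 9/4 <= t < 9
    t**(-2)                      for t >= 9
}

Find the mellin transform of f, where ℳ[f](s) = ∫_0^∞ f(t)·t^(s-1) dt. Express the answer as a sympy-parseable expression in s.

back out the power substitution: 1 on [0, 1); (t + 3)/t on [1, 3/2); log(t) on [3/2, 3); …
reversing the shared t-power: t on [0, 1); t + 3 on [1, 3/2); t*log(t) on [3/2, 3); …
summing 4 kernel integrals split by 1, 9/4, 9 yields ℳ[f](s)
over [0, 1), the kernel integral of 1 enters the sum
between 1 and 9/4 the integrand is (sqrt(t) + 3)/sqrt(t)·t^(s-1)
piece [9/4, 9): integrate log(sqrt(t)) against the kernel
for t in [9, ∞): the term is ∫ t**(-2)·t^(s-1)

2**(1 - 2*s)*(-162*2**(2*s - 1)*(2*s - 4)*(2*s - 1)*(4*s + (2*s - 1)**2 - 1) - 162*2**(2*s - 1)*(2*s - 4)*(4*s + (2*s - 1)**2 - 1) - 162*3**(2*s - 1)*s*(2*s - 4)*(2*s - 1)**2*log(3) + 162*3**(2*s - 1)*s*(2*s - 4)*(2*s - 1)**2*log(2) - 162*3**(2*s - 1)*s*(2*s - 4)*(2*s - 1)*log(3) + 162*3**(2*s - 1)*s*(2*s - 4)*(2*s - 1)*log(2) + 162*3**(2*s - 1)*s*(2*s - 4)*(2*s - 1) + 243*3**(2*s - 1)*(2*s - 4)*(2*s - 1)*(4*s + (2*s - 1)**2 - 1) + 162*3**(2*s - 1)*(2*s - 4)*(4*s + (2*s - 1)**2 - 1) + 324*6**(2*s - 1)*s*(2*s - 4)*(2*s - 1)**2*log(3) - 324*6**(2*s - 1)*s*(2*s - 4)*(2*s - 1) + 324*6**(2*s - 1)*s*(2*s - 4)*(2*s - 1)*log(3) - 4*6**(2*s - 1)*s*(2*s - 1)*(4*s + (2*s - 1)**2 - 1))/(54*s*(2*s - 4)*(2*s - 1)*(4*s + (2*s - 1)**2 - 1))
  0 < Re(s) < 2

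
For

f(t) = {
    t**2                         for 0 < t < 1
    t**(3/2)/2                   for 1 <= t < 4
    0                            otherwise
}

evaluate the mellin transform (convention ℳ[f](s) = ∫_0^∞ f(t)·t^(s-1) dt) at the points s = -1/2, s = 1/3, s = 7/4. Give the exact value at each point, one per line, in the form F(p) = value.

F(-1/2) = 13/6
F(1/3) = 12/77 + 24*2**(2/3)/11
F(7/4) = 22/195 + 128*sqrt(2)/13

back out the shared t-power: t on [0, 1); sqrt(t)/2 on [1, 4)
strip the power substitution: t**2 on [0, 1); t/2 on [1, 2)
strip the shared t-power: t on [0, 1); 1/2 on [1, 2)
split f at 1: ℳ[f](s) collects 2 kernel integrals
segment [0, 1) carries t**2; integrate it
on [1, 4): add ∫ t**(3/2)/2·t^(s-1) dt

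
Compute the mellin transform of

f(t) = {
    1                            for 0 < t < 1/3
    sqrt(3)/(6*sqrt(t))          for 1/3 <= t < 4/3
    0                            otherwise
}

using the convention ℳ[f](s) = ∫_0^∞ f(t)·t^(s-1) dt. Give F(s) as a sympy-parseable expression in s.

remove the common scale on t first: 1 on [0, 1); 1/(2*sqrt(t)) on [1, 4)
undo the power substitution: 1 on [0, 1); 1/(2*t) on [1, 2)
remove the shared t-power first: t on [0, 1); 1/2 on [1, 2)
slice at 1/3, transform all 2 pieces, and sum them
[0, 1/3) adds the kernel integral of 1
the [1/3, 4/3) slice contributes ∫ sqrt(3)/(6*sqrt(t))·t^(s-1) dt

(4**s*s/2 + s - 1)/(3**s*s*(2*s - 1))
  Re(s) > 0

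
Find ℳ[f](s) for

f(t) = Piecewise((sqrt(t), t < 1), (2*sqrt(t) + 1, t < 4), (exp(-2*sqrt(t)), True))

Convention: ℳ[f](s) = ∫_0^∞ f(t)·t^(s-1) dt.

remove the power substitution first: t on [0, 1); 2*t + 1 on [1, 2); exp(-2*t) on [2, ∞)
linearity at 1, 4 turns ℳ[f](s) into 3 summed integrals
for t in [0, 1): the term is ∫ sqrt(t)·t^(s-1)
piece [1, 4): integrate (2*sqrt(t) + 1) against the kernel
∫ exp(-2*sqrt(t))·t^(s-1) over [4, ∞)

(-16**s + 10*2**(6*s)*s - 4*2**(4*s)*s + 2*2**(2*s)*s*(2*s + 1)*uppergamma(2*s, 4) + 64**s)/(16**s*s*(2*s + 1))
  Re(s) > -1/2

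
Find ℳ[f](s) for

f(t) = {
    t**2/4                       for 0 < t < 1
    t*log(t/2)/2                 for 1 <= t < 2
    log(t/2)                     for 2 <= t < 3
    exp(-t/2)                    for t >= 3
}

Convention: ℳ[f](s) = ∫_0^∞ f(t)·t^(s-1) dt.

(4*2**s*s**2*(s + 2)*(s**2 + 2*s + 1)*uppergamma(s, 3/2) - 4*2**s*s**2*(s + 2) + 4*2**s*(s + 2)*(s**2 + 2*s + 1) + 3**s*s*(s + 2)*(-4*log(2) + 4*log(3))*(s**2 + 2*s + 1) - 4*3**s*(s + 2)*(s**2 + 2*s + 1) + s**3*(s + 2)*log(4) + s**2*(s + 2)*log(4) + 2*s**2*(s + 2) + s**2*(s**2 + 2*s + 1))/(4*s**2*(s + 2)*(s**2 + 2*s + 1))
  Re(s) > -2

the common scale on t comes off first: t**2 on [0, 1/2); t*log(t) on [1/2, 1); log(t) on [1, 3/2); …
integrate the 4 segments split at 1, 2, 3, then add the results
on [0, 1): add ∫ t**2/4·t^(s-1) dt
between 1 and 2 the integrand is t*log(t/2)/2·t^(s-1)
segment [2, 3) carries log(t/2); integrate it
the [3, ∞) slice contributes ∫ exp(-t/2)·t^(s-1) dt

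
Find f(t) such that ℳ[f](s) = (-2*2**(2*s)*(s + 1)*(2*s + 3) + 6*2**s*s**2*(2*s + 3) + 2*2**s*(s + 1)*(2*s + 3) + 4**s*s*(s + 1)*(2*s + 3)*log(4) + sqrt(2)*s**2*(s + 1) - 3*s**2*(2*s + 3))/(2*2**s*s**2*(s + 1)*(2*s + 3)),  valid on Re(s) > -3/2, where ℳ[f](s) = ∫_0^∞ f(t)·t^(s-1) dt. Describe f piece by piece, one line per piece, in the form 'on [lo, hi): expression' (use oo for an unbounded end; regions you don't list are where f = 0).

on [0, 1/2): t**(3/2)
on [1/2, 1): 3*t
on [1, 2): log(t)

f breaks at 1/2, 1 into 3 integrals to sum
∫ t**(3/2)·t^(s-1) over [0, 1/2)
on [1/2, 1) integrate f = 3*t against the kernel
segment [1, 2) carries log(t); integrate it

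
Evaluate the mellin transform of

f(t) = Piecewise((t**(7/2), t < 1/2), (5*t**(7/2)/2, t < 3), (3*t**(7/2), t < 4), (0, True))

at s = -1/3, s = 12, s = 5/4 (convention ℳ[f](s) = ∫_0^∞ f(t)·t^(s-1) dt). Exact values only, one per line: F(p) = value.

F(-1/3) = -81*3**(1/6)/19 - 9*2**(5/6)/304 + 1152*2**(1/3)/19
F(12) = -14348907*sqrt(3)/31 - 3*sqrt(2)/2031616 + 12884901888/31
F(5/4) = -162*3**(3/4)/19 - 3*2**(1/4)/304 + 6144*sqrt(2)/19

cuts at 1/2, 3: linearity sums the 3 kernel integrals
piece [0, 1/2): integrate t**(7/2) against the kernel
over [1/2, 3), the kernel integral of 5*t**(7/2)/2 enters the sum
on [3, 4): add ∫ 3*t**(7/2)·t^(s-1) dt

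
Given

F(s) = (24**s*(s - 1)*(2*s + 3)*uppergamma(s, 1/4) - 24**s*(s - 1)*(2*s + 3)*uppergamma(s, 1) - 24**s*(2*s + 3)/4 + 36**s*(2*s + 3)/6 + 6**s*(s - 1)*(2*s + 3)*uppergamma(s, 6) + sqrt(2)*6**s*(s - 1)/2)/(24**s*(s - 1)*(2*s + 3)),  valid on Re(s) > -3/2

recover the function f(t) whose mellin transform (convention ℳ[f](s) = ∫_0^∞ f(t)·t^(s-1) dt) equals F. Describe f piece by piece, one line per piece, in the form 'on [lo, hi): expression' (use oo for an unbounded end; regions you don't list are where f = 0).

the common scale on t comes off first: t**(3/2) on [0, 1/2); exp(-t/2) on [1/2, 2); 1/(2*t) on [2, 3); …
summing 4 kernel integrals split by 1/4, 1, 3/2 yields ℳ[f](s)
over [0, 1/4), the kernel integral of 2*sqrt(2)*t**(3/2) enters the sum
on [1/4, 1) integrate f = exp(-t) against the kernel
between 1 and 3/2 the integrand is 1/(4*t)·t^(s-1)
the [3/2, ∞) slice contributes ∫ exp(-4*t)·t^(s-1) dt

on [0, 1/4): 2*sqrt(2)*t**(3/2)
on [1/4, 1): exp(-t)
on [1, 3/2): 1/(4*t)
on [3/2, oo): exp(-4*t)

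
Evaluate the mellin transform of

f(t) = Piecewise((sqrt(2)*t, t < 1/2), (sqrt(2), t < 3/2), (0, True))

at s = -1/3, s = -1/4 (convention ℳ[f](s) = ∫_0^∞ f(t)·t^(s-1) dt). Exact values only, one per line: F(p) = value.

strip the shared t-power: sqrt(2)*sqrt(t) on [0, 1/2); sqrt(2)/sqrt(t) on [1/2, 3/2)
strip the common scale on t: sqrt(t) on [0, 1); 2/sqrt(t) on [1, 3)
the shared t-power comes off first: t**(3/2) on [0, 1); 2*sqrt(t) on [1, 3)
the 2 pieces separated at 1/2 each add one integral
[0, 1/2) adds the kernel integral of sqrt(2)*t
the [1/2, 3/2) slice contributes ∫ sqrt(2)·t^(s-1) dt

F(-1/3) = 2**(5/6)*(15/4 - 3**(2/3))
F(-1/4) = -4*6**(3/4)/3 + 14*2**(3/4)/3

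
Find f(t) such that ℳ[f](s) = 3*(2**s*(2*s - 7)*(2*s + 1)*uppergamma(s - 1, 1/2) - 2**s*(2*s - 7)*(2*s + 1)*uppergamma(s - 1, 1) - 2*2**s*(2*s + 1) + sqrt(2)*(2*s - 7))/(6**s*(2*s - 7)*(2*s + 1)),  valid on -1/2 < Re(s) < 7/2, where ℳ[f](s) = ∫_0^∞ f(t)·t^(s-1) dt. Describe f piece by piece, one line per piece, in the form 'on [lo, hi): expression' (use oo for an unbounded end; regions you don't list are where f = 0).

reversing the shared t-power: 3*sqrt(3)*t**(3/2) on [0, 1/6); exp(-3*t) on [1/6, 1/3); sqrt(3)/(27*t**(5/2)) on [1/3, ∞)
back out the common scale on t: t**(3/2) on [0, 1/2); exp(-t) on [1/2, 1); t**(-5/2) on [1, ∞)
the 3 pieces separated at 1/6, 1/3 each add one integral
∫ 3*sqrt(3)*sqrt(t)·t^(s-1) over [0, 1/6)
segment [1/6, 1/3) carries exp(-3*t)/t; integrate it
∫ over [1/3, ∞) of sqrt(3)/(27*t**(7/2))·t^(s-1) joins the sum

on [0, 1/6): 3*sqrt(3)*sqrt(t)
on [1/6, 1/3): exp(-3*t)/t
on [1/3, oo): sqrt(3)/(27*t**(7/2))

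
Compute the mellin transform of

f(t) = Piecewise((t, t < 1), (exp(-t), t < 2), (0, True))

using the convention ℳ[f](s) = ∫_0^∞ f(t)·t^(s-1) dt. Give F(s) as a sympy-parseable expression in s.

f breaks at 1 into 2 integrals to sum
piece [0, 1): integrate t against the kernel
[1, 2) adds the kernel integral of exp(-t)

((s + 1)*uppergamma(s, 1) - (s + 1)*uppergamma(s, 2) + 1)/(s + 1)
  Re(s) > -1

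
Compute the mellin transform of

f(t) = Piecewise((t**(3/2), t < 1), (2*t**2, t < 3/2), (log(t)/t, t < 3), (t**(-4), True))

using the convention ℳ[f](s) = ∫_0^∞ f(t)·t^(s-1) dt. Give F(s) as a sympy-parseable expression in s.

(324*2**s*(s - 4)*(s + 2)*(s**2 - 2*s + 1) - 324*2**s*(s - 4)*(2*s + 3)*(s**2 - 2*s + 1) - 108*3**s*s*(s - 4)*(s + 2)*(2*s + 3)*log(3) + 108*3**s*s*(s - 4)*(s + 2)*(2*s + 3)*log(2) - 108*3**s*(s - 4)*(s + 2)*(2*s + 3)*log(2) + 108*3**s*(s - 4)*(s + 2)*(2*s + 3) + 108*3**s*(s - 4)*(s + 2)*(2*s + 3)*log(3) + 729*3**s*(s - 4)*(2*s + 3)*(s**2 - 2*s + 1) + 54*6**s*s*(s - 4)*(s + 2)*(2*s + 3)*log(3) - 54*6**s*(s - 4)*(s + 2)*(2*s + 3)*log(3) - 54*6**s*(s - 4)*(s + 2)*(2*s + 3) - 2*6**s*(s + 2)*(2*s + 3)*(s**2 - 2*s + 1))/(162*2**s*(s - 4)*(s + 2)*(2*s + 3)*(s**2 - 2*s + 1))
  -3/2 < Re(s) < 4

along the cuts 1, 3/2, 3, ℳ[f](s) splits into 4 integrals
on [0, 1): add ∫ t**(3/2)·t^(s-1) dt
segment [1, 3/2) carries 2*t**2; integrate it
for t in [3/2, 3): the term is ∫ log(t)/t·t^(s-1)
on [3, ∞) integrate f = t**(-4) against the kernel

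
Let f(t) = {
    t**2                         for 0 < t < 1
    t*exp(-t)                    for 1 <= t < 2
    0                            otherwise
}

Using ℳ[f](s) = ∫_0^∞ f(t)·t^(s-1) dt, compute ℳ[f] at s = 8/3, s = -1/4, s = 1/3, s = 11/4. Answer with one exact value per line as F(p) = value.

F(8/3) = -uppergamma(11/3, 2) + 3/14 + uppergamma(11/3, 1)
F(-1/4) = -uppergamma(3/4, 2) + uppergamma(3/4, 1) + 4/7
F(1/3) = -uppergamma(4/3, 2) + 3/7 + uppergamma(4/3, 1)
F(11/4) = -uppergamma(15/4, 2) + 4/19 + uppergamma(15/4, 1)

undo the shared t-power: 1 on [0, 1); exp(-t)/t on [1, 2)
remove the shared t-power first: t on [0, 1); exp(-t) on [1, 2)
linearity at 1 turns ℳ[f](s) into 2 summed integrals
on [0, 1) integrate f = t**2 against the kernel
piece [1, 2): integrate t*exp(-t) against the kernel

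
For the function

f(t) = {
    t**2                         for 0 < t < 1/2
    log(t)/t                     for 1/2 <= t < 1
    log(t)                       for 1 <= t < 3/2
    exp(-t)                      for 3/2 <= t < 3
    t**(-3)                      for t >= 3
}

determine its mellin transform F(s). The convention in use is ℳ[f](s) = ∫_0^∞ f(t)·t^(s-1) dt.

f breaks at 1/2, 1, 3/2, 3 into 5 integrals to sum
for t in [0, 1/2): the term is ∫ t**2·t^(s-1)
piece [1/2, 1): integrate log(t)/t against the kernel
for t in [1, 3/2): the term is ∫ log(t)·t^(s-1)
on [3/2, 3) integrate f = exp(-t) against the kernel
∫ over [3, ∞) of t**(-3)·t^(s-1) joins the sum

(108*2**s*s**2*(s - 3)*(s + 2)*(s**2 - 2*s + 1)*uppergamma(s, 3/2) - 108*2**s*s**2*(s - 3)*(s + 2)*(s**2 - 2*s + 1)*uppergamma(s, 3) - 108*2**s*s**2*(s - 3)*(s + 2) + 108*2**s*(s - 3)*(s + 2)*(s**2 - 2*s + 1) - 108*3**s*s*(s - 3)*(s + 2)*(s**2 - 2*s + 1)*log(2) + 108*3**s*s*(s - 3)*(s + 2)*(s**2 - 2*s + 1)*log(3) - 108*3**s*(s - 3)*(s + 2)*(s**2 - 2*s + 1) - 4*6**s*s**2*(s + 2)*(s**2 - 2*s + 1) + 216*s**3*(s - 3)*(s + 2)*log(2) - 216*s**2*(s - 3)*(s + 2)*log(2) + 216*s**2*(s - 3)*(s + 2) + 27*s**2*(s - 3)*(s**2 - 2*s + 1))/(108*2**s*s**2*(s - 3)*(s + 2)*(s**2 - 2*s + 1))
  -2 < Re(s) < 3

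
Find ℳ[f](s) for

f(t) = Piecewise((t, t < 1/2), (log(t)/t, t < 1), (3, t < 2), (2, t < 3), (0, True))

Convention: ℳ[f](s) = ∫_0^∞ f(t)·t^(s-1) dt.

integrate the 4 segments split at 1/2, 1, 2, then add the results
over [0, 1/2), the kernel integral of t enters the sum
∫ log(t)/t·t^(s-1) over [1/2, 1)
∫ 3·t^(s-1) over [1, 2)
∫ over [2, 3) of 2·t^(s-1) joins the sum

(2*2**(2*s)*(s + 1)*(s**2 - 2*s + 1) - 2*2**s*s*(s + 1) - 6*2**s*(s + 1)*(s**2 - 2*s + 1) + 4*6**s*(s + 1)*(s**2 - 2*s + 1) + 4*s**2*(s + 1)*log(2) - 4*s*(s + 1)*log(2) + 4*s*(s + 1) + s*(s**2 - 2*s + 1))/(2*2**s*s*(s + 1)*(s**2 - 2*s + 1))
  Re(s) > -1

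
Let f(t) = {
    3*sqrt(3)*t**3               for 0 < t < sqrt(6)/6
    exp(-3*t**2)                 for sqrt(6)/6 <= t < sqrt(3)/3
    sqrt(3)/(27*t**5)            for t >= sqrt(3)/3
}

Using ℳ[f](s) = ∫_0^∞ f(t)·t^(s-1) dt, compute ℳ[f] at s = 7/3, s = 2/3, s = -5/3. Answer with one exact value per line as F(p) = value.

F(7/3) = 3**(5/6)*(-64*uppergamma(7/6, 1) + 3*2**(1/3) + 64*uppergamma(7/6, 1/2) + 48)/1152
F(2/3) = 3**(2/3)*(-286*uppergamma(1/3, 1) + 39*2**(1/6) + 132 + 286*uppergamma(1/3, 1/2))/1716
F(-5/3) = 3**(5/6)*(-20*uppergamma(-5/6, 1) + 6 + 20*uppergamma(-5/6, 1/2) + 15*2**(1/3))/40

the power substitution comes off first: 3*sqrt(3)*t**(3/2) on [0, 1/6); exp(-3*t) on [1/6, 1/3); sqrt(3)/(27*t**(5/2)) on [1/3, ∞)
strip the common scale on t: t**(3/2) on [0, 1/2); exp(-t) on [1/2, 1); t**(-5/2) on [1, ∞)
decompose at sqrt(6)/6, sqrt(3)/3; ℳ[f](s) sums the 3 pieces' integrals
segment 0 to sqrt(6)/6 holds 3*sqrt(3)*t**3; add its integral
over [sqrt(6)/6, sqrt(3)/3), the kernel integral of exp(-3*t**2) enters the sum
segment [sqrt(3)/3, ∞) carries sqrt(3)/(27*t**5); integrate it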